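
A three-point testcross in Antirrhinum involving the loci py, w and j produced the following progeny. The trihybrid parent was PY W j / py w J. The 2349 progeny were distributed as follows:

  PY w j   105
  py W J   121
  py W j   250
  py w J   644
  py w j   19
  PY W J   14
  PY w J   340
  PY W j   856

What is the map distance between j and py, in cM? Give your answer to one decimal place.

26.5 cM

The two rarest classes, PY W J and py w j, are the double crossovers. Comparing them with the parentals, only the j allele has switched, so j is the middle locus and the order is w – j – py.
Crossovers in the j–py interval produce the single-crossover classes py W j and PY w J (250 + 340 = 590) plus the double crossovers (33).
RF(j–py) = (590 + 33) / 2349 = 623/2349 = 0.2652 → 26.5 cM.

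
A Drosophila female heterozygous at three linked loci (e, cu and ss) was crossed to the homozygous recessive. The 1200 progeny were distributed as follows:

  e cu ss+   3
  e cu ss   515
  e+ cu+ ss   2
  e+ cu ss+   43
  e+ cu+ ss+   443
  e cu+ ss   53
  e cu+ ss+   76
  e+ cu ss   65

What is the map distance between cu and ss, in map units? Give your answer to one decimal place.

The two most frequent reciprocal classes, e cu ss and e+ cu+ ss+, are the parental types, so the F1 was e cu ss / e+ cu+ ss+.
The two rarest classes, e cu ss+ and e+ cu+ ss, are the double crossovers. Comparing them with the parentals, only the ss allele has switched, so ss is the middle locus and the order is e – ss – cu.
Crossovers in the ss–cu interval produce the single-crossover classes e cu+ ss and e+ cu ss+ (53 + 43 = 96) plus the double crossovers (5).
RF(ss–cu) = (96 + 5) / 1200 = 101/1200 = 0.0842 → 8.4 map units.

8.4 map units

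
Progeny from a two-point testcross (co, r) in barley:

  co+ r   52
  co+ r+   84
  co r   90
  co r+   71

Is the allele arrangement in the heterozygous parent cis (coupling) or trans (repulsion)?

The two most frequent classes are co+ r+ (84) and co r (90); these are the parental (non-recombinant) types.
So the F1 carried co+ r+ on one chromosome and co r on the other — the recessive alleles are on the same chromosome (cis / coupling).

cis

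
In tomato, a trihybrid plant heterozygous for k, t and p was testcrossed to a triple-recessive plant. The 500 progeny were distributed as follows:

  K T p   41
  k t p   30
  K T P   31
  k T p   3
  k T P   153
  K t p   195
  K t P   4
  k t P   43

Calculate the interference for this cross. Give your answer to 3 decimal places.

0.434

The two most frequent reciprocal classes, k T P and K t p, are the parental types, so the F1 was k T P / K t p.
The two rarest classes, k T p and K t P, are the double crossovers. Comparing them with the parentals, only the p allele has switched, so p is the middle locus and the order is t – p – k.
t–p: (84 + 7)/500 = 0.1820; p–k: (61 + 7)/500 = 0.1360.
Expected DCO frequency = 0.1820 × 0.1360 ≈ 0.02475; observed = 7/500 ≈ 0.01400.
Coefficient of coincidence = 0.01400/0.02475 ≈ 0.566; interference = 1 − 0.566 = 0.434.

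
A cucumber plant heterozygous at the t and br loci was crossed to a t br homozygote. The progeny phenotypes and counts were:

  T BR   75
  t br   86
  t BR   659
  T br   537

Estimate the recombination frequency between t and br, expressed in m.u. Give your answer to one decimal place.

The two most frequent classes, T br (537) and t BR (659), are the parental types, so the F1 was T br / t BR.
The recombinant classes are T BR and t br: 75 + 86 = 161.
Recombination frequency = 161/1357 = 0.1186 ≈ 11.9%, i.e. 11.9 m.u.

11.9 m.u.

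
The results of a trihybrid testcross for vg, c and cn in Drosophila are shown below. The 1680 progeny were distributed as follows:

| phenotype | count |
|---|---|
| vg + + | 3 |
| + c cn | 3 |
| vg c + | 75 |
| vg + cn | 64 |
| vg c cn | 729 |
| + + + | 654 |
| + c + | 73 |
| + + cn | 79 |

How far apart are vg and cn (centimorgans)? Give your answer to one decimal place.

9.5 centimorgans

The two most frequent reciprocal classes, vg c cn and + + +, are the parental types, so the F1 was vg c cn / + + +.
The two rarest classes, + c cn and vg + +, are the double crossovers. Comparing them with the parentals, only the vg allele has switched, so vg is the middle locus and the order is c – vg – cn.
Crossovers in the vg–cn interval produce the single-crossover classes vg c + and + + cn (75 + 79 = 154) plus the double crossovers (6).
RF(vg–cn) = (154 + 6) / 1680 = 160/1680 = 0.0952 → 9.5 centimorgans.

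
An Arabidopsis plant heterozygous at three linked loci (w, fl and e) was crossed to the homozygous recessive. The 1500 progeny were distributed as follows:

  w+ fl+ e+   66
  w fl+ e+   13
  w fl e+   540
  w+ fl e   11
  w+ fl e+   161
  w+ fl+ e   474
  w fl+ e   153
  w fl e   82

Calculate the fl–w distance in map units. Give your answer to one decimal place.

22.5 map units

The two most frequent reciprocal classes, w+ fl+ e and w fl e+, are the parental types, so the F1 was w+ fl+ e / w fl e+.
The two rarest classes, w+ fl e and w fl+ e+, are the double crossovers. Comparing them with the parentals, only the fl allele has switched, so fl is the middle locus and the order is e – fl – w.
Crossovers in the fl–w interval produce the single-crossover classes w fl+ e and w+ fl e+ (153 + 161 = 314) plus the double crossovers (24).
RF(fl–w) = (314 + 24) / 1500 = 338/1500 = 0.2253 → 22.5 map units.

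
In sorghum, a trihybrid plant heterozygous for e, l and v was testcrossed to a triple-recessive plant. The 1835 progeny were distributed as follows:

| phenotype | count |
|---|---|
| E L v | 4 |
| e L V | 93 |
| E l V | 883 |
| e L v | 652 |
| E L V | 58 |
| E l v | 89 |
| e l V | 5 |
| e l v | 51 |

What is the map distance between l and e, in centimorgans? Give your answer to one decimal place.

6.4 centimorgans

The two most frequent reciprocal classes, e L v and E l V, are the parental types, so the F1 was e L v / E l V.
The two rarest classes, E L v and e l V, are the double crossovers. Comparing them with the parentals, only the e allele has switched, so e is the middle locus and the order is v – e – l.
Crossovers in the e–l interval produce the single-crossover classes e l v and E L V (51 + 58 = 109) plus the double crossovers (9).
RF(e–l) = (109 + 9) / 1835 = 118/1835 = 0.0643 → 6.4 centimorgans.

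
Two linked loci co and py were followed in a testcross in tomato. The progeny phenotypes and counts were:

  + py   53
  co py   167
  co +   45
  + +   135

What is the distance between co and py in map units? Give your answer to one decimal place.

24.5 map units

The two most frequent classes, + + (135) and co py (167), are the parental types, so the F1 was + + / co py.
The recombinant classes are + py and co +: 53 + 45 = 98.
Recombination frequency = 98/400 = 0.2450 ≈ 24.5%, i.e. 24.5 map units.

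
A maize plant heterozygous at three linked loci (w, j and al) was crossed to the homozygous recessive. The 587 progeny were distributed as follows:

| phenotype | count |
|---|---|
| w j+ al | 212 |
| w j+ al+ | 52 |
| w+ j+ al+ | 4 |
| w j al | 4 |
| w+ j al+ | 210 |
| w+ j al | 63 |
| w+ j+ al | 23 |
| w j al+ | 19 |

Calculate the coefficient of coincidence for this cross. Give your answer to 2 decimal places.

0.76

The two most frequent reciprocal classes, w j+ al and w+ j al+, are the parental types, so the F1 was w j+ al / w+ j al+.
The two rarest classes, w j al and w+ j+ al+, are the double crossovers. Comparing them with the parentals, only the j allele has switched, so j is the middle locus and the order is w – j – al.
w–j: (42 + 8)/587 = 0.0852; j–al: (115 + 8)/587 = 0.2095.
Expected DCO frequency = 0.0852 × 0.2095 ≈ 0.01785; observed = 8/587 ≈ 0.01363.
Coefficient of coincidence = 0.01363/0.01785 ≈ 0.76.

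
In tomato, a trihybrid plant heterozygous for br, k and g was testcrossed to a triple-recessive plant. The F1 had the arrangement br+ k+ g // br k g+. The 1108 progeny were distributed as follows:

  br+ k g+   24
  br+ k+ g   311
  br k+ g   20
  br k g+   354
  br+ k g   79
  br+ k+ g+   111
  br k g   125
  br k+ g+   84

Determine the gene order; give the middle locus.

The two rarest classes, br k+ g and br+ k g+, are the double crossovers. Comparing them with the parentals, only the br allele has switched, so br is the middle locus and the order is k – br – g.

br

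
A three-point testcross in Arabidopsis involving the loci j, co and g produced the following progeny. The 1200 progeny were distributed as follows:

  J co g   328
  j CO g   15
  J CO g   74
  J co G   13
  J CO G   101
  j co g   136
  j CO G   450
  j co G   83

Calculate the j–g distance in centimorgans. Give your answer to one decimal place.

22.1 centimorgans

The two most frequent reciprocal classes, j CO G and J co g, are the parental types, so the F1 was j CO G / J co g.
The two rarest classes, j CO g and J co G, are the double crossovers. Comparing them with the parentals, only the g allele has switched, so g is the middle locus and the order is co – g – j.
Crossovers in the g–j interval produce the single-crossover classes J CO G and j co g (101 + 136 = 237) plus the double crossovers (28).
RF(g–j) = (237 + 28) / 1200 = 265/1200 = 0.2208 → 22.1 centimorgans.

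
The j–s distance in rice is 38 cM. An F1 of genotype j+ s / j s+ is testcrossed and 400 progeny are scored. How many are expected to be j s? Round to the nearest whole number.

76

A map distance of 38 cM corresponds to a recombination frequency of 0.380.
The F1 is j+ s / j s+, so j s is a recombinant gamete class with expected frequency r/2 = 0.380/2 = 0.1900.
Expected number = 0.1900 × 400 = 76.00 ≈ 76.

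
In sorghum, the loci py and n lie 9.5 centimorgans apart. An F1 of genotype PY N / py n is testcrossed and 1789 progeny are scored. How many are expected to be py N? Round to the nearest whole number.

85

A map distance of 9.5 centimorgans corresponds to a recombination frequency of 0.095.
The F1 is PY N / py n, so py N is a recombinant gamete class with expected frequency r/2 = 0.095/2 = 0.0475.
Expected number = 0.0475 × 1789 = 84.98 ≈ 85.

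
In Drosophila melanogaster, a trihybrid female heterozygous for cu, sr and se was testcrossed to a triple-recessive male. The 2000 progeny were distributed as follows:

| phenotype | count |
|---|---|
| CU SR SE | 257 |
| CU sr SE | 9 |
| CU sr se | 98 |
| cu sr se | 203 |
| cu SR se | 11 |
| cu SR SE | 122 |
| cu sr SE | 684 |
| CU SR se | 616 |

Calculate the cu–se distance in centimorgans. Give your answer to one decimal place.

24.0 centimorgans

The two most frequent reciprocal classes, CU SR se and cu sr SE, are the parental types, so the F1 was CU SR se / cu sr SE.
The two rarest classes, cu SR se and CU sr SE, are the double crossovers. Comparing them with the parentals, only the cu allele has switched, so cu is the middle locus and the order is sr – cu – se.
Crossovers in the cu–se interval produce the single-crossover classes CU SR SE and cu sr se (257 + 203 = 460) plus the double crossovers (20).
RF(cu–se) = (460 + 20) / 2000 = 480/2000 = 0.2400 → 24.0 centimorgans.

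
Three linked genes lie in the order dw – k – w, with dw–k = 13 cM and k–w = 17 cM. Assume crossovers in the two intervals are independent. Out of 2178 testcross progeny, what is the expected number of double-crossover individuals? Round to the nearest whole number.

Map distances give recombination frequencies of 0.130 and 0.170 for the two intervals.
With no interference, expected double-crossover frequency = 0.130 × 0.170 = 0.02210.
Expected number = 0.02210 × 2178 = 48.13 ≈ 48.

48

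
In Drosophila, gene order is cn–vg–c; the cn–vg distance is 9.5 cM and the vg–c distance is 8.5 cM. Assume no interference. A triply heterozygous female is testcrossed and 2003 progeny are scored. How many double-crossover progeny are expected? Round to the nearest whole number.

Map distances give recombination frequencies of 0.095 and 0.085 for the two intervals.
With no interference, expected double-crossover frequency = 0.095 × 0.085 = 0.00808.
Expected number = 0.00808 × 2003 = 16.17 ≈ 16.

16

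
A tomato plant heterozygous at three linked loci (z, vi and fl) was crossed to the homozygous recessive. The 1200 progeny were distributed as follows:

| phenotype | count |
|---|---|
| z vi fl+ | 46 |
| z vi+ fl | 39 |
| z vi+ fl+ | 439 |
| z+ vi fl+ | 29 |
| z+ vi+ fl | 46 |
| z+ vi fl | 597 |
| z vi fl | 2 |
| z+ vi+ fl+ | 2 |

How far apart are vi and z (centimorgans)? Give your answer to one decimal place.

8.0 centimorgans

The two most frequent reciprocal classes, z+ vi fl and z vi+ fl+, are the parental types, so the F1 was z+ vi fl / z vi+ fl+.
The two rarest classes, z vi fl and z+ vi+ fl+, are the double crossovers. Comparing them with the parentals, only the z allele has switched, so z is the middle locus and the order is vi – z – fl.
Crossovers in the vi–z interval produce the single-crossover classes z+ vi+ fl and z vi fl+ (46 + 46 = 92) plus the double crossovers (4).
RF(vi–z) = (92 + 4) / 1200 = 96/1200 = 0.0800 → 8.0 centimorgans.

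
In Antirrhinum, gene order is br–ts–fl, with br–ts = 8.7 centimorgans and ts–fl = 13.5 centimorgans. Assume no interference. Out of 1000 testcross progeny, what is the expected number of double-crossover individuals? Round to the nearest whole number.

12

Map distances give recombination frequencies of 0.087 and 0.135 for the two intervals.
With no interference, expected double-crossover frequency = 0.087 × 0.135 = 0.01175.
Expected number = 0.01175 × 1000 = 11.75 ≈ 12.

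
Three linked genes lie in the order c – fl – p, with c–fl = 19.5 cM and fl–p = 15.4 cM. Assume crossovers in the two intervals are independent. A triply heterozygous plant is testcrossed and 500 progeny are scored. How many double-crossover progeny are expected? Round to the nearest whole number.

15

Map distances give recombination frequencies of 0.195 and 0.154 for the two intervals.
With no interference, expected double-crossover frequency = 0.195 × 0.154 = 0.03003.
Expected number = 0.03003 × 500 = 15.02 ≈ 15.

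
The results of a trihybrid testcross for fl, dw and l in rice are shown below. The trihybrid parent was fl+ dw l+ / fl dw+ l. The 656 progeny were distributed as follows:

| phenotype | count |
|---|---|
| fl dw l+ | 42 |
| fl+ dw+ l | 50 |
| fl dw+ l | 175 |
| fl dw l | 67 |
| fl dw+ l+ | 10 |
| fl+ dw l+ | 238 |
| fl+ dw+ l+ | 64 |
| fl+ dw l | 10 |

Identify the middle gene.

l

The two rarest classes, fl+ dw l and fl dw+ l+, are the double crossovers. Comparing them with the parentals, only the l allele has switched, so l is the middle locus and the order is dw – l – fl.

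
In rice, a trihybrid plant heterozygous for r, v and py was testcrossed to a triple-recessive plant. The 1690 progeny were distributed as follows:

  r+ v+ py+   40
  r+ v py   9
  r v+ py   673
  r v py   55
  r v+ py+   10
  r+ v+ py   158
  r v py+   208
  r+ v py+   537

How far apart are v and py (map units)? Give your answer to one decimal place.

6.7 map units

The two most frequent reciprocal classes, r+ v py+ and r v+ py, are the parental types, so the F1 was r+ v py+ / r v+ py.
The two rarest classes, r+ v py and r v+ py+, are the double crossovers. Comparing them with the parentals, only the py allele has switched, so py is the middle locus and the order is v – py – r.
Crossovers in the v–py interval produce the single-crossover classes r+ v+ py+ and r v py (40 + 55 = 95) plus the double crossovers (19).
RF(v–py) = (95 + 19) / 1690 = 114/1690 = 0.0675 → 6.7 map units.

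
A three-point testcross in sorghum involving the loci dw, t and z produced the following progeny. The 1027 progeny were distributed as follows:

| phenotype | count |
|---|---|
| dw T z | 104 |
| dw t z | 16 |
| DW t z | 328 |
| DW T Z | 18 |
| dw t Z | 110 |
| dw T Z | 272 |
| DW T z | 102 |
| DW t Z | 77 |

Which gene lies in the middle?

dw

The two most frequent reciprocal classes, DW t z and dw T Z, are the parental types, so the F1 was DW t z / dw T Z.
The two rarest classes, dw t z and DW T Z, are the double crossovers. Comparing them with the parentals, only the dw allele has switched, so dw is the middle locus and the order is z – dw – t.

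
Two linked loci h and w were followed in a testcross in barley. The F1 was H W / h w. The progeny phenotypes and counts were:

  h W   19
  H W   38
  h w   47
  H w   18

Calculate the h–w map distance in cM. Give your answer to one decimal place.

The recombinant classes are H w and h W: 18 + 19 = 37.
Recombination frequency = 37/122 = 0.3033 ≈ 30.3%, i.e. 30.3 cM.

30.3 cM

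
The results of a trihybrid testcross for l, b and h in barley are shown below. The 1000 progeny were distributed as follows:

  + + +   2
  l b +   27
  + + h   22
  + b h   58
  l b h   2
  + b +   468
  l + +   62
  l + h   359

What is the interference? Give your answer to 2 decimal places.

0.39

The two most frequent reciprocal classes, + b + and l + h, are the parental types, so the F1 was + b + / l + h.
The two rarest classes, + + + and l b h, are the double crossovers. Comparing them with the parentals, only the b allele has switched, so b is the middle locus and the order is l – b – h.
l–b: (49 + 4)/1000 = 0.0530; b–h: (120 + 4)/1000 = 0.1240.
Expected DCO frequency = 0.0530 × 0.1240 ≈ 0.00657; observed = 4/1000 ≈ 0.00400.
Coefficient of coincidence = 0.00400/0.00657 ≈ 0.61; interference = 1 − 0.61 = 0.39.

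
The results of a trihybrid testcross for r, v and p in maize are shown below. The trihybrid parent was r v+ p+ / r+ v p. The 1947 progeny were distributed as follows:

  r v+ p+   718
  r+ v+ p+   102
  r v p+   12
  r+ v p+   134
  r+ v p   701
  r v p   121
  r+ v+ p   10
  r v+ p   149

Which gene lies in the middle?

v

The two rarest classes, r v p+ and r+ v+ p, are the double crossovers. Comparing them with the parentals, only the v allele has switched, so v is the middle locus and the order is p – v – r.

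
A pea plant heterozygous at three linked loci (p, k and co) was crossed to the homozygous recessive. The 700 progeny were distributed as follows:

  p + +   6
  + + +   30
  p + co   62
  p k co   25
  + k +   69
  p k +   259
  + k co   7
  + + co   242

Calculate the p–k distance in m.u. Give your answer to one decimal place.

The two most frequent reciprocal classes, p k + and + + co, are the parental types, so the F1 was p k + / + + co.
The two rarest classes, p + + and + k co, are the double crossovers. Comparing them with the parentals, only the k allele has switched, so k is the middle locus and the order is co – k – p.
Crossovers in the k–p interval produce the single-crossover classes + k + and p + co (69 + 62 = 131) plus the double crossovers (13).
RF(k–p) = (131 + 13) / 700 = 144/700 = 0.2057 → 20.6 m.u.

20.6 m.u.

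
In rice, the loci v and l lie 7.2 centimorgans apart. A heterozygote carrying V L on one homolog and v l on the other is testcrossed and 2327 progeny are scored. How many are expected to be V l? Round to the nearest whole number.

A map distance of 7.2 centimorgans corresponds to a recombination frequency of 0.072.
The F1 is V L / v l, so V l is a recombinant gamete class with expected frequency r/2 = 0.072/2 = 0.0360.
Expected number = 0.0360 × 2327 = 83.77 ≈ 84.

84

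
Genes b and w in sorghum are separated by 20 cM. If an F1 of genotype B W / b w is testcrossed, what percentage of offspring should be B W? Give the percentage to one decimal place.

40.0%

A map distance of 20 cM corresponds to a recombination frequency of 0.200.
The F1 is B W / b w, so B W is a parental gamete class with expected frequency (1 − r)/2 = 0.800/2 = 0.4000.
That is 0.4000 = 40.0% of the progeny.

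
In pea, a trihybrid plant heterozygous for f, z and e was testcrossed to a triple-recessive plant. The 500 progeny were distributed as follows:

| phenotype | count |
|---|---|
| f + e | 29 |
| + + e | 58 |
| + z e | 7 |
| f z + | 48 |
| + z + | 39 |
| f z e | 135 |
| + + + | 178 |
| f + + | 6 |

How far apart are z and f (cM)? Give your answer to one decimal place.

16.2 cM

The two most frequent reciprocal classes, f z e and + + +, are the parental types, so the F1 was f z e / + + +.
The two rarest classes, + z e and f + +, are the double crossovers. Comparing them with the parentals, only the f allele has switched, so f is the middle locus and the order is e – f – z.
Crossovers in the f–z interval produce the single-crossover classes f + e and + z + (29 + 39 = 68) plus the double crossovers (13).
RF(f–z) = (68 + 13) / 500 = 81/500 = 0.1620 → 16.2 cM.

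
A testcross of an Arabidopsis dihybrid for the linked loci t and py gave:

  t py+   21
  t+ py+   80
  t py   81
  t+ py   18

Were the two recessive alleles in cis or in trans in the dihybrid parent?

The two most frequent classes are t+ py+ (80) and t py (81); these are the parental (non-recombinant) types.
So the F1 carried t+ py+ on one chromosome and t py on the other — the recessive alleles are on the same chromosome (cis / coupling).

cis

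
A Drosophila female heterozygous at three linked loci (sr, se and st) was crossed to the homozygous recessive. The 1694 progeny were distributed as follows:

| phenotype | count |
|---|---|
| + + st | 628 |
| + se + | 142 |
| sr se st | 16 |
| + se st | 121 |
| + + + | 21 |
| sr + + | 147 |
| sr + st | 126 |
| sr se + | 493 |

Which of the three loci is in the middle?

st

The two most frequent reciprocal classes, sr se + and + + st, are the parental types, so the F1 was sr se + / + + st.
The two rarest classes, sr se st and + + +, are the double crossovers. Comparing them with the parentals, only the st allele has switched, so st is the middle locus and the order is sr – st – se.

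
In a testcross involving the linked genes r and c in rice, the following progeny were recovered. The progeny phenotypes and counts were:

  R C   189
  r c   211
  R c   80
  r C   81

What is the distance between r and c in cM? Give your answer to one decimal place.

The two most frequent classes, R C (189) and r c (211), are the parental types, so the F1 was R C / r c.
The recombinant classes are R c and r C: 80 + 81 = 161.
Recombination frequency = 161/561 = 0.2870 ≈ 28.7%, i.e. 28.7 cM.

28.7 cM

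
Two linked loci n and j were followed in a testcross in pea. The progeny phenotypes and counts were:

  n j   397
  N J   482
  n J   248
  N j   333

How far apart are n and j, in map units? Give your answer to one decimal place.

39.8 map units

The two most frequent classes, N J (482) and n j (397), are the parental types, so the F1 was N J / n j.
The recombinant classes are N j and n J: 333 + 248 = 581.
Recombination frequency = 581/1460 = 0.3979 ≈ 39.8%, i.e. 39.8 map units.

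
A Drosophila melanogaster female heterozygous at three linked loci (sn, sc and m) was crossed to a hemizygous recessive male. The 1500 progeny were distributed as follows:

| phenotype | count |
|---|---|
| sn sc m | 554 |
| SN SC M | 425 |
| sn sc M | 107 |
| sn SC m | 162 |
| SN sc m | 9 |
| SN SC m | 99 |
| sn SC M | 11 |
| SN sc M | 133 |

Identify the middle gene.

The two most frequent reciprocal classes, sn sc m and SN SC M, are the parental types, so the F1 was sn sc m / SN SC M.
The two rarest classes, SN sc m and sn SC M, are the double crossovers. Comparing them with the parentals, only the sn allele has switched, so sn is the middle locus and the order is m – sn – sc.

sn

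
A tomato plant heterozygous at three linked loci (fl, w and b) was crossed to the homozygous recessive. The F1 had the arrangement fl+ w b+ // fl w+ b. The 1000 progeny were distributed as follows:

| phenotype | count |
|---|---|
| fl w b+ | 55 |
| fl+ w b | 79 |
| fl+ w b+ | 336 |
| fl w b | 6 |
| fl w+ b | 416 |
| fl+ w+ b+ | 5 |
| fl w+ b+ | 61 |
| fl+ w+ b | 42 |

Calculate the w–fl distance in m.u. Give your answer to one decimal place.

10.8 m.u.

The two rarest classes, fl+ w+ b+ and fl w b, are the double crossovers. Comparing them with the parentals, only the w allele has switched, so w is the middle locus and the order is b – w – fl.
Crossovers in the w–fl interval produce the single-crossover classes fl w b+ and fl+ w+ b (55 + 42 = 97) plus the double crossovers (11).
RF(w–fl) = (97 + 11) / 1000 = 108/1000 = 0.1080 → 10.8 m.u.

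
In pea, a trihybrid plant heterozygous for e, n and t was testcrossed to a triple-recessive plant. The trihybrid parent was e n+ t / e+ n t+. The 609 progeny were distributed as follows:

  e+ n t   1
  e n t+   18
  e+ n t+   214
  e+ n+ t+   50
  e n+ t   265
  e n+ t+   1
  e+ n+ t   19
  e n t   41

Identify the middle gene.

t

The two rarest classes, e n+ t+ and e+ n t, are the double crossovers. Comparing them with the parentals, only the t allele has switched, so t is the middle locus and the order is n – t – e.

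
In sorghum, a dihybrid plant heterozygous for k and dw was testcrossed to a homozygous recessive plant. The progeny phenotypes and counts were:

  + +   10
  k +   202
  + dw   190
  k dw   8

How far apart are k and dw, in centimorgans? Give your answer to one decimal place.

The two most frequent classes, + dw (190) and k + (202), are the parental types, so the F1 was + dw / k +.
The recombinant classes are + + and k dw: 10 + 8 = 18.
Recombination frequency = 18/410 = 0.0439 ≈ 4.4%, i.e. 4.4 centimorgans.

4.4 centimorgans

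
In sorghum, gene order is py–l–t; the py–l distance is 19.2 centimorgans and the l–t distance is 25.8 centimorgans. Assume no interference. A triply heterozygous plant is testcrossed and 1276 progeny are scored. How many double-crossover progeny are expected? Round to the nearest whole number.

Map distances give recombination frequencies of 0.192 and 0.258 for the two intervals.
With no interference, expected double-crossover frequency = 0.192 × 0.258 = 0.04954.
Expected number = 0.04954 × 1276 = 63.21 ≈ 63.

63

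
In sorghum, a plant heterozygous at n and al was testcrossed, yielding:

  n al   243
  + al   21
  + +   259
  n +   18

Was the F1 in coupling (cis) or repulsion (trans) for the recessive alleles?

cis

The two most frequent classes are + + (259) and n al (243); these are the parental (non-recombinant) types.
So the F1 carried + + on one chromosome and n al on the other — the recessive alleles are on the same chromosome (cis / coupling).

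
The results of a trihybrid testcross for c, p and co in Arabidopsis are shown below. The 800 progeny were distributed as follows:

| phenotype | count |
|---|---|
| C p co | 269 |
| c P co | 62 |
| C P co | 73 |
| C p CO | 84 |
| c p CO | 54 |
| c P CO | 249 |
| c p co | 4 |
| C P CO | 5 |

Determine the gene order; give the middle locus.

The two most frequent reciprocal classes, c P CO and C p co, are the parental types, so the F1 was c P CO / C p co.
The two rarest classes, C P CO and c p co, are the double crossovers. Comparing them with the parentals, only the c allele has switched, so c is the middle locus and the order is co – c – p.

c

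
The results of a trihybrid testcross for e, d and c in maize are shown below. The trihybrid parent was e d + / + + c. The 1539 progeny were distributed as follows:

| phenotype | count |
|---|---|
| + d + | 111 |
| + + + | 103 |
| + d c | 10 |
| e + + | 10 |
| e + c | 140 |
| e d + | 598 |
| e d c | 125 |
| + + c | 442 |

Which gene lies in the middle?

d

The two rarest classes, e + + and + d c, are the double crossovers. Comparing them with the parentals, only the d allele has switched, so d is the middle locus and the order is e – d – c.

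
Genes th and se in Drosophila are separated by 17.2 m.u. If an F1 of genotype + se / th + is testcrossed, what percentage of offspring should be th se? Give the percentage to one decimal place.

A map distance of 17.2 m.u. corresponds to a recombination frequency of 0.172.
The F1 is + se / th +, so th se is a recombinant gamete class with expected frequency r/2 = 0.172/2 = 0.0860.
That is 0.0860 = 8.6% of the progeny.

8.6%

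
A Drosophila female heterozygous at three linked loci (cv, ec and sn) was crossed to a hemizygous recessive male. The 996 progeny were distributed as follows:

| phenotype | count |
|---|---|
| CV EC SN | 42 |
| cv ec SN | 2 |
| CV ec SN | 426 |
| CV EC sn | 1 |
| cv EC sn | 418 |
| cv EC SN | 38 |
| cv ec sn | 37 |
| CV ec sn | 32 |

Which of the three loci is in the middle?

cv

The two most frequent reciprocal classes, CV ec SN and cv EC sn, are the parental types, so the F1 was CV ec SN / cv EC sn.
The two rarest classes, cv ec SN and CV EC sn, are the double crossovers. Comparing them with the parentals, only the cv allele has switched, so cv is the middle locus and the order is sn – cv – ec.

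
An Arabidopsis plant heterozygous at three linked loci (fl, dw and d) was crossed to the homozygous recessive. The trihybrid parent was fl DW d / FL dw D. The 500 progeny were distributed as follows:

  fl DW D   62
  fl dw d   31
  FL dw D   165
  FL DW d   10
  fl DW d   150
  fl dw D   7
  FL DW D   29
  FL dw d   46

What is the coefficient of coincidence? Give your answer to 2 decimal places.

The two rarest classes, FL DW d and fl dw D, are the double crossovers. Comparing them with the parentals, only the fl allele has switched, so fl is the middle locus and the order is d – fl – dw.
d–fl: (108 + 17)/500 = 0.2500; fl–dw: (60 + 17)/500 = 0.1540.
Expected DCO frequency = 0.2500 × 0.1540 ≈ 0.03850; observed = 17/500 ≈ 0.03400.
Coefficient of coincidence = 0.03400/0.03850 ≈ 0.88.

0.88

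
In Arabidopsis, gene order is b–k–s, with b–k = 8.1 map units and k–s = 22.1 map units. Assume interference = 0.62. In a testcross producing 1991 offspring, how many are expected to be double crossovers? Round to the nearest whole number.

Map distances give recombination frequencies of 0.081 and 0.221 for the two intervals.
With interference 0.62 (so coincidence = 0.38), expected double-crossover frequency = 0.081 × 0.221 × 0.38 = 0.00680.
Expected number = 0.00680 × 1991 = 13.54 ≈ 14.

14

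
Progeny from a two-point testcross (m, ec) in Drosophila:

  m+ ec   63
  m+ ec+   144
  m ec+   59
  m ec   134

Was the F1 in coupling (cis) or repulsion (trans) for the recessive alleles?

The two most frequent classes are m+ ec+ (144) and m ec (134); these are the parental (non-recombinant) types.
So the F1 carried m+ ec+ on one chromosome and m ec on the other — the recessive alleles are on the same chromosome (cis / coupling).

cis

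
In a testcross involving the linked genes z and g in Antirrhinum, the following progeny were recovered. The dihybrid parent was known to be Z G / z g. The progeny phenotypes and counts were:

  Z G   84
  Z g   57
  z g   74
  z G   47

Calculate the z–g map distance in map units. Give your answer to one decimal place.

39.7 map units

The recombinant classes are Z g and z G: 57 + 47 = 104.
Recombination frequency = 104/262 = 0.3969 ≈ 39.7%, i.e. 39.7 map units.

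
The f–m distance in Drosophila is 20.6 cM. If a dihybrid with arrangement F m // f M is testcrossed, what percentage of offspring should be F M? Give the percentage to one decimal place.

10.3%

A map distance of 20.6 cM corresponds to a recombination frequency of 0.206.
The F1 is F m / f M, so F M is a recombinant gamete class with expected frequency r/2 = 0.206/2 = 0.1030.
That is 0.1030 = 10.3% of the progeny.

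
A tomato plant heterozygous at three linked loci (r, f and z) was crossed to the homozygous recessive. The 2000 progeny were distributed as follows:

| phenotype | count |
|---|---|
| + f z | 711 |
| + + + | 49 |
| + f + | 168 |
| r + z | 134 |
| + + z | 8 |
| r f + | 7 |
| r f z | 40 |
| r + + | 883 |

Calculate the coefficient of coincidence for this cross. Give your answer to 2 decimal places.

The two most frequent reciprocal classes, r + + and + f z, are the parental types, so the F1 was r + + / + f z.
The two rarest classes, r f + and + + z, are the double crossovers. Comparing them with the parentals, only the f allele has switched, so f is the middle locus and the order is r – f – z.
r–f: (89 + 15)/2000 = 0.0520; f–z: (302 + 15)/2000 = 0.1585.
Expected DCO frequency = 0.0520 × 0.1585 ≈ 0.00824; observed = 15/2000 ≈ 0.00750.
Coefficient of coincidence = 0.00750/0.00824 ≈ 0.91.

0.91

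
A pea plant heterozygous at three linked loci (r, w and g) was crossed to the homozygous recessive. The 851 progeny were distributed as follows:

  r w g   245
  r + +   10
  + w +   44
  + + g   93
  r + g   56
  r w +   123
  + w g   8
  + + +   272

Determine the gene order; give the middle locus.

r

The two most frequent reciprocal classes, + + + and r w g, are the parental types, so the F1 was + + + / r w g.
The two rarest classes, r + + and + w g, are the double crossovers. Comparing them with the parentals, only the r allele has switched, so r is the middle locus and the order is w – r – g.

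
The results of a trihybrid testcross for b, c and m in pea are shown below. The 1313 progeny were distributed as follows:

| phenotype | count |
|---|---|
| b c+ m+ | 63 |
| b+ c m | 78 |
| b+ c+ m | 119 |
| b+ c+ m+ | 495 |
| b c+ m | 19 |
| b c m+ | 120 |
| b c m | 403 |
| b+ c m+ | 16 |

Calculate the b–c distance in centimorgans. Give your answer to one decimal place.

The two most frequent reciprocal classes, b+ c+ m+ and b c m, are the parental types, so the F1 was b+ c+ m+ / b c m.
The two rarest classes, b+ c m+ and b c+ m, are the double crossovers. Comparing them with the parentals, only the c allele has switched, so c is the middle locus and the order is b – c – m.
Crossovers in the b–c interval produce the single-crossover classes b c+ m+ and b+ c m (63 + 78 = 141) plus the double crossovers (35).
RF(b–c) = (141 + 35) / 1313 = 176/1313 = 0.1340 → 13.4 centimorgans.

13.4 centimorgans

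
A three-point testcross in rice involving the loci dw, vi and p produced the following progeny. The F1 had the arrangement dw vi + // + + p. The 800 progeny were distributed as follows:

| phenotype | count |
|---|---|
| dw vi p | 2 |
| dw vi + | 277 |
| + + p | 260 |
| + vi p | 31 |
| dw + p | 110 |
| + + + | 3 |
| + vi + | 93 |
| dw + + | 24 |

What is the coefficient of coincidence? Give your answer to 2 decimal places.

The two rarest classes, dw vi p and + + +, are the double crossovers. Comparing them with the parentals, only the p allele has switched, so p is the middle locus and the order is dw – p – vi.
dw–p: (203 + 5)/800 = 0.2600; p–vi: (55 + 5)/800 = 0.0750.
Expected DCO frequency = 0.2600 × 0.0750 ≈ 0.01950; observed = 5/800 ≈ 0.00625.
Coefficient of coincidence = 0.00625/0.01950 ≈ 0.32.

0.32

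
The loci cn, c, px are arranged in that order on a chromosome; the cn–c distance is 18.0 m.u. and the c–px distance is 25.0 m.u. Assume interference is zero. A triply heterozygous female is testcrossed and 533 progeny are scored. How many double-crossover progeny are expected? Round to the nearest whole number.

Map distances give recombination frequencies of 0.180 and 0.250 for the two intervals.
With no interference, expected double-crossover frequency = 0.180 × 0.250 = 0.04500.
Expected number = 0.04500 × 533 = 23.98 ≈ 24.

24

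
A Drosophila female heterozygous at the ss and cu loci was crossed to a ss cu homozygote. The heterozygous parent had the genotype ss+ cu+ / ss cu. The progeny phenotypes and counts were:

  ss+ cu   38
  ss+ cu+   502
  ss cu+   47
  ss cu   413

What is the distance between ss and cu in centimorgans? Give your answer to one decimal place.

8.5 centimorgans

The recombinant classes are ss+ cu and ss cu+: 38 + 47 = 85.
Recombination frequency = 85/1000 = 0.0850 ≈ 8.5%, i.e. 8.5 centimorgans.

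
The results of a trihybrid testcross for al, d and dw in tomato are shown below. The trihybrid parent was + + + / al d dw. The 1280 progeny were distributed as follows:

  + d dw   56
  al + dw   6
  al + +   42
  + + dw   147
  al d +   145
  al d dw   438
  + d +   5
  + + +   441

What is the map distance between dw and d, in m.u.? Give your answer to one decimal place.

The two rarest classes, + d + and al + dw, are the double crossovers. Comparing them with the parentals, only the d allele has switched, so d is the middle locus and the order is dw – d – al.
Crossovers in the dw–d interval produce the single-crossover classes + + dw and al d + (147 + 145 = 292) plus the double crossovers (11).
RF(dw–d) = (292 + 11) / 1280 = 303/1280 = 0.2367 → 23.7 m.u.

23.7 m.u.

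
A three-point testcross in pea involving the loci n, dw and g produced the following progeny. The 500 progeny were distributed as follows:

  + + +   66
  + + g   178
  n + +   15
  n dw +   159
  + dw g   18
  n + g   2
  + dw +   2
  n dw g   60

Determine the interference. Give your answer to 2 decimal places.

0.58

The two most frequent reciprocal classes, n dw + and + + g, are the parental types, so the F1 was n dw + / + + g.
The two rarest classes, + dw + and n + g, are the double crossovers. Comparing them with the parentals, only the n allele has switched, so n is the middle locus and the order is g – n – dw.
g–n: (126 + 4)/500 = 0.2600; n–dw: (33 + 4)/500 = 0.0740.
Expected DCO frequency = 0.2600 × 0.0740 ≈ 0.01924; observed = 4/500 ≈ 0.00800.
Coefficient of coincidence = 0.00800/0.01924 ≈ 0.42; interference = 1 − 0.42 = 0.58.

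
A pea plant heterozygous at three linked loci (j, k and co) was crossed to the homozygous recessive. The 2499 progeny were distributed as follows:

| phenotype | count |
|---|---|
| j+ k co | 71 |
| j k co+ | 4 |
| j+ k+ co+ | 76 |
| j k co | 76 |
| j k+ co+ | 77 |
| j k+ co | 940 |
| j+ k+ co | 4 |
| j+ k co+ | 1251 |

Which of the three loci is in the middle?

j

The two most frequent reciprocal classes, j+ k co+ and j k+ co, are the parental types, so the F1 was j+ k co+ / j k+ co.
The two rarest classes, j k co+ and j+ k+ co, are the double crossovers. Comparing them with the parentals, only the j allele has switched, so j is the middle locus and the order is k – j – co.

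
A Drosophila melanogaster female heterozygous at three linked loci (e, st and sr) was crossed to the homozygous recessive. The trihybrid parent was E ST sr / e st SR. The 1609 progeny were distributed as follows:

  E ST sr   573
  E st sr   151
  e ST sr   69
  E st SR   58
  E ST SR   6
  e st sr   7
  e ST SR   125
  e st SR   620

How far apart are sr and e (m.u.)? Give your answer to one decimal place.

The two rarest classes, E ST SR and e st sr, are the double crossovers. Comparing them with the parentals, only the sr allele has switched, so sr is the middle locus and the order is e – sr – st.
Crossovers in the e–sr interval produce the single-crossover classes e ST sr and E st SR (69 + 58 = 127) plus the double crossovers (13).
RF(e–sr) = (127 + 13) / 1609 = 140/1609 = 0.0870 → 8.7 m.u.

8.7 m.u.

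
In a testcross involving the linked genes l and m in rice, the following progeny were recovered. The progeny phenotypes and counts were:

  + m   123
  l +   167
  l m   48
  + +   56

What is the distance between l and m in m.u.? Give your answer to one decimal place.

26.4 m.u.

The two most frequent classes, + m (123) and l + (167), are the parental types, so the F1 was + m / l +.
The recombinant classes are + + and l m: 56 + 48 = 104.
Recombination frequency = 104/394 = 0.2640 ≈ 26.4%, i.e. 26.4 m.u.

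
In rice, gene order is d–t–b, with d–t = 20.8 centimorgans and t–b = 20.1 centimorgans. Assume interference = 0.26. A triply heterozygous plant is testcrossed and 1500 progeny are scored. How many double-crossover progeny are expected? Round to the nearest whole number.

46

Map distances give recombination frequencies of 0.208 and 0.201 for the two intervals.
With interference 0.26 (so coincidence = 0.74), expected double-crossover frequency = 0.208 × 0.201 × 0.74 = 0.03094.
Expected number = 0.03094 × 1500 = 46.41 ≈ 46.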